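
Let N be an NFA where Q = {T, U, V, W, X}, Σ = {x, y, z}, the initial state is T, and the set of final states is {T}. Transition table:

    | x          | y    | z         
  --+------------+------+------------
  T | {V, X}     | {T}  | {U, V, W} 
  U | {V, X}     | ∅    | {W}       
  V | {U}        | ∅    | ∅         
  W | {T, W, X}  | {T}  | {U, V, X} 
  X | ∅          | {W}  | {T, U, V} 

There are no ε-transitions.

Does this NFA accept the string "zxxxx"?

Yes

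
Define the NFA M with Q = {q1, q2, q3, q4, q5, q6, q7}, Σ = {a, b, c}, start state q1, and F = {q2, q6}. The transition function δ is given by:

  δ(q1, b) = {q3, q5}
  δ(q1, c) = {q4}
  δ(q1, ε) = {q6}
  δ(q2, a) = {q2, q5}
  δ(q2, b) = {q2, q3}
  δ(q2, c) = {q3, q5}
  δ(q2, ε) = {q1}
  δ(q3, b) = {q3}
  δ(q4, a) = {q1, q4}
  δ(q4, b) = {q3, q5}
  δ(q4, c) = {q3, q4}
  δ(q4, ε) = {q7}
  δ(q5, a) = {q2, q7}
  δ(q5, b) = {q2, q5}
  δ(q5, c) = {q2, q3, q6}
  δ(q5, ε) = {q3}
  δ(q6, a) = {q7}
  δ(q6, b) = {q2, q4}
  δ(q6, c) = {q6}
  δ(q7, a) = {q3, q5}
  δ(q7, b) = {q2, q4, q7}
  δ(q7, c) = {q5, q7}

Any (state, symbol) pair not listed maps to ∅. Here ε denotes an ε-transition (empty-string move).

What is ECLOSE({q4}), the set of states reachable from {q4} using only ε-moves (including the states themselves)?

{q4, q7}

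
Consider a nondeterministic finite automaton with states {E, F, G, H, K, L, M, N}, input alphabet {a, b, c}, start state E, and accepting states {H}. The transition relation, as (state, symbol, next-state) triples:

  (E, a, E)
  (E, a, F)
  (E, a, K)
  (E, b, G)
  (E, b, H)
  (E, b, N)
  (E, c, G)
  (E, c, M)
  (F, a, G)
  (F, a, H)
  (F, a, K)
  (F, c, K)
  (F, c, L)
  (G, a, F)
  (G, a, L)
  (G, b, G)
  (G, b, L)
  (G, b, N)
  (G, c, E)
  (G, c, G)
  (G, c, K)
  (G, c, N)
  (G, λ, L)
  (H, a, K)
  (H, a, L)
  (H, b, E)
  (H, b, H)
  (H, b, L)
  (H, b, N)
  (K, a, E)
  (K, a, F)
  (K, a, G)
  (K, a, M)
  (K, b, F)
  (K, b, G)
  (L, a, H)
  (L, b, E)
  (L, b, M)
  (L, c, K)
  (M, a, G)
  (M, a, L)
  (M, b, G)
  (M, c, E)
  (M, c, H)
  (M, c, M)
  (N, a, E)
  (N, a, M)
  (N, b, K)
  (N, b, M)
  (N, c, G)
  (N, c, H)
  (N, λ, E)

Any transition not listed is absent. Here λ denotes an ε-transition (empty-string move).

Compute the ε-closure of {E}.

{E}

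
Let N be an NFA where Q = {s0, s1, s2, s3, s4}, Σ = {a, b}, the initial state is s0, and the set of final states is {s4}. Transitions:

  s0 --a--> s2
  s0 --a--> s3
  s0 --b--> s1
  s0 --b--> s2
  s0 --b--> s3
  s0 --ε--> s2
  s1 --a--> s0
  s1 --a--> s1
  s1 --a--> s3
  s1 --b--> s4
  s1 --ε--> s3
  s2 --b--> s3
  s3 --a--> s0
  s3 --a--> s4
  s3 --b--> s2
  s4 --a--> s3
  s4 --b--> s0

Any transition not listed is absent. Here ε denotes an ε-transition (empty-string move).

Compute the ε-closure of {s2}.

{s2}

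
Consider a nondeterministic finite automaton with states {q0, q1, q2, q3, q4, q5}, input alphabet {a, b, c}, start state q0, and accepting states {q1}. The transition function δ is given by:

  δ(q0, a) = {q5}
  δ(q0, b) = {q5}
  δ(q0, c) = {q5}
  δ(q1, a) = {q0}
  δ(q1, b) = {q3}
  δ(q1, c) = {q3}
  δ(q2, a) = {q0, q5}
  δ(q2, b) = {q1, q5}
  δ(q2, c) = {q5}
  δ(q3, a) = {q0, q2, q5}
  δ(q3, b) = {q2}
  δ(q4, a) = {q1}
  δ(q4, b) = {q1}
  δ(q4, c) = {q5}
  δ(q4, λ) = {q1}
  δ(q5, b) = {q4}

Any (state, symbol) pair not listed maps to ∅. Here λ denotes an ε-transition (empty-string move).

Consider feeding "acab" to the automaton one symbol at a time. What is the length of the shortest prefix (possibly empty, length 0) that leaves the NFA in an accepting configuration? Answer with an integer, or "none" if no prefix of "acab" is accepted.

Start in {q0}.
Read 'a': {q0} → {q5}.
Read 'c': {q5} → ∅.
The set is empty and remains empty for the remaining 2 symbols.
No reachable set along the way intersects F.

none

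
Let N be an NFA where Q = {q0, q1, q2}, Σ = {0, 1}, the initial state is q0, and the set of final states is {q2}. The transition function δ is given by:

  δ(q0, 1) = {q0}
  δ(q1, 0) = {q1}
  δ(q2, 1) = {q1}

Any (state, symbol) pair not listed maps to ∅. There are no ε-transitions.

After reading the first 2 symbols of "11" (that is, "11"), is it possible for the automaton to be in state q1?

No

Start in {q0}.
Read '1': q0→{q0}; now {q0}.
Read '1': q0→{q0}; now {q0}.
State q1 is not in {q0}.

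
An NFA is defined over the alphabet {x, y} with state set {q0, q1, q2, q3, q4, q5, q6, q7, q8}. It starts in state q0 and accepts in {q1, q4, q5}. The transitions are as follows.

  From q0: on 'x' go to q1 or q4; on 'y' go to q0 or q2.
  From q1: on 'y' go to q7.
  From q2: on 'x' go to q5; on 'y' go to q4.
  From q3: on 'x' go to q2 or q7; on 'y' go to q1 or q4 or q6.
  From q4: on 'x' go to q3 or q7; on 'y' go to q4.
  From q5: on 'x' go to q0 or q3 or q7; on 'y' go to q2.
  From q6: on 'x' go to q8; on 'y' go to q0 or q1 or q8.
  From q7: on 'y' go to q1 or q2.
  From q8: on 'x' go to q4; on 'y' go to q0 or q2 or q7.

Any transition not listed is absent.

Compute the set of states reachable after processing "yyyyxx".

{q0, q2, q3, q7}

Start in {q0}.
Read 'y': {q0} → {q0, q2}.
Read 'y': {q0, q2} → {q0, q2, q4}.
Read 'y': {q0, q2, q4} → {q0, q2, q4}.
Read 'y': {q0, q2, q4} → {q0, q2, q4}.
Read 'x': {q0, q2, q4} → {q1, q3, q4, q5, q7}.
Read 'x': {q1, q3, q4, q5, q7} → {q0, q2, q3, q7}.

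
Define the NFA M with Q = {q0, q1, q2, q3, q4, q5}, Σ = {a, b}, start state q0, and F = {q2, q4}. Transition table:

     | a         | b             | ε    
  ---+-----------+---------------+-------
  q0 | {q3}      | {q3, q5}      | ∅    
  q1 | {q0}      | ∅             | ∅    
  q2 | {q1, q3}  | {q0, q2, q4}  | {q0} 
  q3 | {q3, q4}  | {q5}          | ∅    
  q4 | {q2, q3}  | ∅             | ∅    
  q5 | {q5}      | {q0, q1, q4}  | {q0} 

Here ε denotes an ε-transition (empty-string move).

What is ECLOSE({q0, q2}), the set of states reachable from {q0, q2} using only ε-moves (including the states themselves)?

Begin with {q0, q2}.
No ε-moves leave this set, so the closure equals the set itself.

{q0, q2}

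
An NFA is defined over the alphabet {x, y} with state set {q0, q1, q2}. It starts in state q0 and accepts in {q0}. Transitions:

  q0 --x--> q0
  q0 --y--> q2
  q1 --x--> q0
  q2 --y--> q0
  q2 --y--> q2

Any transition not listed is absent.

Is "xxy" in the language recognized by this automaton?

No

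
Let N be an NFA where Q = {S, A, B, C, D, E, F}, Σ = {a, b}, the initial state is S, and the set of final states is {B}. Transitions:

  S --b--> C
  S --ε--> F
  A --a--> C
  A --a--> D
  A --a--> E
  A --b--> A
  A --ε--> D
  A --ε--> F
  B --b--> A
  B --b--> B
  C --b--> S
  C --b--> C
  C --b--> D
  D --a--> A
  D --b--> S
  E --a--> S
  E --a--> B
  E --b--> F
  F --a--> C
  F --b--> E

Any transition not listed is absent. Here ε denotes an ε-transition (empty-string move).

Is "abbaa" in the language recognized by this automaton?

No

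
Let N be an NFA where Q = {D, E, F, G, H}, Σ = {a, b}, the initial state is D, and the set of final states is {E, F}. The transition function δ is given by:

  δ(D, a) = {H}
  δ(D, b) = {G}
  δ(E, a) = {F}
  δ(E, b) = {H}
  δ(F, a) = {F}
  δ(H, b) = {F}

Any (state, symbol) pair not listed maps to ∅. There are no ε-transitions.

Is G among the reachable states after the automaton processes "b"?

Start in {D}.
Read 'b': {D} → {G}.
State G is in {G}.

Yes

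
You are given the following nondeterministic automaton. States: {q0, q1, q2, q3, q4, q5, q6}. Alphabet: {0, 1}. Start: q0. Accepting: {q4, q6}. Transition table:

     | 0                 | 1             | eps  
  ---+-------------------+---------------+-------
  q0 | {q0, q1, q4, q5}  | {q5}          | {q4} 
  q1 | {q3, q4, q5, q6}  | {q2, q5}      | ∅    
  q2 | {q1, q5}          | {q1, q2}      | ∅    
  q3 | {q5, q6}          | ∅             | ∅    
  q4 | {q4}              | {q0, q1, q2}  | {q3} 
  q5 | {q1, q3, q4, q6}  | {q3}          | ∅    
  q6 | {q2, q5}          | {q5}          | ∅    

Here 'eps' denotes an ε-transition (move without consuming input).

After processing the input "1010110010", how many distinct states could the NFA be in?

6

Start: ε-closure({q0}) = {q0, q3, q4}.
Read '1': q0→{q5}, q3→∅, q4→{q0, q1, q2}; union {q0, q1, q2, q5}; ε-closure = {q0, q1, q2, q3, q4, q5}.
Read '0': q0→{q0, q1, q4, q5}, q1→{q3, q4, q5, q6}, q2→{q1, q5}, q3→{q5, q6}, q4→{q4}, q5→{q1, q3, q4, q6}; now {q0, q1, q3, q4, q5, q6}.
Read '1': q0→{q5}, q1→{q2, q5}, q3→∅, q4→{q0, q1, q2}, q5→{q3}, q6→{q5}; union {q0, q1, q2, q3, q5}; ε-closure = {q0, q1, q2, q3, q4, q5}.
Read '0': q0→{q0, q1, q4, q5}, q1→{q3, q4, q5, q6}, q2→{q1, q5}, q3→{q5, q6}, q4→{q4}, q5→{q1, q3, q4, q6}; now {q0, q1, q3, q4, q5, q6}.
Read '1': q0→{q5}, q1→{q2, q5}, q3→∅, q4→{q0, q1, q2}, q5→{q3}, q6→{q5}; union {q0, q1, q2, q3, q5}; ε-closure = {q0, q1, q2, q3, q4, q5}.
Read '1': q0→{q5}, q1→{q2, q5}, q2→{q1, q2}, q3→∅, q4→{q0, q1, q2}, q5→{q3}; union {q0, q1, q2, q3, q5}; ε-closure = {q0, q1, q2, q3, q4, q5}.
Read '0': q0→{q0, q1, q4, q5}, q1→{q3, q4, q5, q6}, q2→{q1, q5}, q3→{q5, q6}, q4→{q4}, q5→{q1, q3, q4, q6}; now {q0, q1, q3, q4, q5, q6}.
Read '0': q0→{q0, q1, q4, q5}, q1→{q3, q4, q5, q6}, q3→{q5, q6}, q4→{q4}, q5→{q1, q3, q4, q6}, q6→{q2, q5}; now {q0, q1, q2, q3, q4, q5, q6}.
Read '1': q0→{q5}, q1→{q2, q5}, q2→{q1, q2}, q3→∅, q4→{q0, q1, q2}, q5→{q3}, q6→{q5}; union {q0, q1, q2, q3, q5}; ε-closure = {q0, q1, q2, q3, q4, q5}.
Read '0': q0→{q0, q1, q4, q5}, q1→{q3, q4, q5, q6}, q2→{q1, q5}, q3→{q5, q6}, q4→{q4}, q5→{q1, q3, q4, q6}; now {q0, q1, q3, q4, q5, q6}.
That set has 6 states.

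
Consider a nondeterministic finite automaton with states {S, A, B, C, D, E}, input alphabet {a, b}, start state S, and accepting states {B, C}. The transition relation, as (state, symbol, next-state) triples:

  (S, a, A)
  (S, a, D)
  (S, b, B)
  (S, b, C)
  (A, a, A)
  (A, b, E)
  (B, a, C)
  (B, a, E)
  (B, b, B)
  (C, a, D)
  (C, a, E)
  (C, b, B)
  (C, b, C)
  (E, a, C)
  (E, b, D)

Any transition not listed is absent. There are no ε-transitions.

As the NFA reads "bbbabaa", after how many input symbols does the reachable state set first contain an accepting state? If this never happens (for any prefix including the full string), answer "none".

1

Start in {S}.
Read 'b': {S} → {B, C}.
None of the earlier sets intersect F, but {B, C} does.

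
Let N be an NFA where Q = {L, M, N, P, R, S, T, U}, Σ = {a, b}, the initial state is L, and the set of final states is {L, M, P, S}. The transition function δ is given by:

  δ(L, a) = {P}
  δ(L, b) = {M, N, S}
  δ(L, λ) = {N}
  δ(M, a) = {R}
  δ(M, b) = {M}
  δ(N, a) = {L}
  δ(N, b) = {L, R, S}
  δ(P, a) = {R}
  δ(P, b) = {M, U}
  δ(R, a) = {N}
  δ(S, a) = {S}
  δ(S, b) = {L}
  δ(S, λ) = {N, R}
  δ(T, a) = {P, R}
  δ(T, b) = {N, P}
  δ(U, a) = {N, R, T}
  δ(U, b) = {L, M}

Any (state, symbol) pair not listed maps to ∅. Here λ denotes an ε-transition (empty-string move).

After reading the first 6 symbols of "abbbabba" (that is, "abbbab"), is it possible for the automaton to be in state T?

No

Start: ε-closure({L}) = {L, N}.
Read 'a': L→{P}, N→{L}; union {L, P}; ε-closure = {L, N, P}.
Read 'b': L→{M, N, S}, N→{L, R, S}, P→{M, U}; now {L, M, N, R, S, U}.
Read 'b': L→{M, N, S}, M→{M}, N→{L, R, S}, R→∅, S→{L}, U→{L, M}; now {L, M, N, R, S}.
Read 'b': L→{M, N, S}, M→{M}, N→{L, R, S}, R→∅, S→{L}; now {L, M, N, R, S}.
Read 'a': L→{P}, M→{R}, N→{L}, R→{N}, S→{S}; now {L, N, P, R, S}.
Read 'b': L→{M, N, S}, N→{L, R, S}, P→{M, U}, R→∅, S→{L}; now {L, M, N, R, S, U}.
State T is not in {L, M, N, R, S, U}.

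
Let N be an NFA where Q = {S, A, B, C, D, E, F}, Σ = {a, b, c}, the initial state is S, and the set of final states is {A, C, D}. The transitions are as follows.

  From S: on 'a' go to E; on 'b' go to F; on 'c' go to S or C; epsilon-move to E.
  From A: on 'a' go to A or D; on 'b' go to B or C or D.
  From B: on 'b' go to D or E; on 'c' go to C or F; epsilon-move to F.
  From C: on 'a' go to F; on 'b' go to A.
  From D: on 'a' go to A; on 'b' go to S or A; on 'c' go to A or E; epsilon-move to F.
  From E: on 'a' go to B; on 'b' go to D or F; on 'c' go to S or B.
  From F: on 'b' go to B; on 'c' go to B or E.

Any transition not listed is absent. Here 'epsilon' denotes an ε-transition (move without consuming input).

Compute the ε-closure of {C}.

{C}

Begin with {C}.
No ε-moves leave this set, so the closure equals the set itself.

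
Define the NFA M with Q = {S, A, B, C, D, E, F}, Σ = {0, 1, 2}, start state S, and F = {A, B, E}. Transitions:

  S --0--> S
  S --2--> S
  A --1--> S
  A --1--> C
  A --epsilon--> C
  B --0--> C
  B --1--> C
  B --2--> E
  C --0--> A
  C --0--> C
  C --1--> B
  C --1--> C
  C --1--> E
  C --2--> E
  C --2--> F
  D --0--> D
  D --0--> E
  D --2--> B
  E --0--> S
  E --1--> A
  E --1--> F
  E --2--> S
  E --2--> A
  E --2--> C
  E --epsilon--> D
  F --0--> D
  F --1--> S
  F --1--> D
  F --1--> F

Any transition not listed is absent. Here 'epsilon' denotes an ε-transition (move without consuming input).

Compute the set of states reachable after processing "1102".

Start in {S}.
Read '1': {S} → ∅.
The set is empty and remains empty for the remaining 3 symbols.

∅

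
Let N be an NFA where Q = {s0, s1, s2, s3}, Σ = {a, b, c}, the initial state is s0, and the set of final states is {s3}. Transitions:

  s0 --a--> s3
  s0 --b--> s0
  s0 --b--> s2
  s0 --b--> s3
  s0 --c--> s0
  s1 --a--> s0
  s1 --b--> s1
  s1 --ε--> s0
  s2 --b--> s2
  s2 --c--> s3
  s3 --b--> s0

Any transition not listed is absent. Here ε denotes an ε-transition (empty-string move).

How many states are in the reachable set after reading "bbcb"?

3

Start in {s0}.
Read 'b': {s0} → {s0, s2, s3}.
Read 'b': {s0, s2, s3} → {s0, s2, s3}.
Read 'c': {s0, s2, s3} → {s0, s3}.
Read 'b': {s0, s3} → {s0, s2, s3}.
That set has 3 states.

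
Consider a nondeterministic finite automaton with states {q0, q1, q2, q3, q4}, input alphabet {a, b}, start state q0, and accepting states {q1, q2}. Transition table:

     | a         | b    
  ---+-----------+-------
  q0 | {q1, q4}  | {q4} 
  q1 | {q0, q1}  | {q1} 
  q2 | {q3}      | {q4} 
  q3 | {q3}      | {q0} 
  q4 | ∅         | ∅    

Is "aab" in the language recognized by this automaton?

Yes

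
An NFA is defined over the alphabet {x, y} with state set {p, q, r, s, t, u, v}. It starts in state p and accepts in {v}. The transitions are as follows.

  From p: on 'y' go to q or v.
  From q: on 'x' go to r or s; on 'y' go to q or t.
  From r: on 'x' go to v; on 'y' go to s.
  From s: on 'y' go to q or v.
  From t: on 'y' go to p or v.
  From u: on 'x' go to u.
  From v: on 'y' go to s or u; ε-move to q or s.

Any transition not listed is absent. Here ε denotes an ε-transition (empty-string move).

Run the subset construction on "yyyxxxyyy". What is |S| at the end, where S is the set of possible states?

6

Start in {p}.
Read 'y': p→{q, v}; union {q, v}; ε-closure = {q, s, v}.
Read 'y': q→{q, t}, s→{q, v}, v→{s, u}; now {q, s, t, u, v}.
Read 'y': q→{q, t}, s→{q, v}, t→{p, v}, u→∅, v→{s, u}; now {p, q, s, t, u, v}.
Read 'x': p→∅, q→{r, s}, s→∅, t→∅, u→{u}, v→∅; now {r, s, u}.
Read 'x': r→{v}, s→∅, u→{u}; union {u, v}; ε-closure = {q, s, u, v}.
Read 'x': q→{r, s}, s→∅, u→{u}, v→∅; now {r, s, u}.
Read 'y': r→{s}, s→{q, v}, u→∅; now {q, s, v}.
Read 'y': q→{q, t}, s→{q, v}, v→{s, u}; now {q, s, t, u, v}.
Read 'y': q→{q, t}, s→{q, v}, t→{p, v}, u→∅, v→{s, u}; now {p, q, s, t, u, v}.
That set has 6 states.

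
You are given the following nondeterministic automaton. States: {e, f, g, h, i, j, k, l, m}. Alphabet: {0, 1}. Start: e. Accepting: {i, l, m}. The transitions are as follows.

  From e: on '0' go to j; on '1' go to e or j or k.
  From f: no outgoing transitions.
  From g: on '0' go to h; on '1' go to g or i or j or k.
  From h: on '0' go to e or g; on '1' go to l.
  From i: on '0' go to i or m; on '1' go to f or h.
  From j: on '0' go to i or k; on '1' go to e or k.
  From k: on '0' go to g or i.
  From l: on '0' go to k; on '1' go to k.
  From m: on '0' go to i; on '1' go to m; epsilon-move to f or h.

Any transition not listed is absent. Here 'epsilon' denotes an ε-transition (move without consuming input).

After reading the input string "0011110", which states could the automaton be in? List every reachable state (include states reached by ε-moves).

∅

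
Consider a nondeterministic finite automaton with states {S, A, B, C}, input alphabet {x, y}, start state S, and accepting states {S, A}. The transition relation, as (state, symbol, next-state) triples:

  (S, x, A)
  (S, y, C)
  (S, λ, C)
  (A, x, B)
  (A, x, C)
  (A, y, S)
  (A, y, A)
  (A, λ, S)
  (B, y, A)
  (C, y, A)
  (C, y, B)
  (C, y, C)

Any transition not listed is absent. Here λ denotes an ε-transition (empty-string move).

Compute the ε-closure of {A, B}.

{S, A, B, C}

Begin with {A, B}.
ε-move A → S; add S.
ε-move S → C; add C.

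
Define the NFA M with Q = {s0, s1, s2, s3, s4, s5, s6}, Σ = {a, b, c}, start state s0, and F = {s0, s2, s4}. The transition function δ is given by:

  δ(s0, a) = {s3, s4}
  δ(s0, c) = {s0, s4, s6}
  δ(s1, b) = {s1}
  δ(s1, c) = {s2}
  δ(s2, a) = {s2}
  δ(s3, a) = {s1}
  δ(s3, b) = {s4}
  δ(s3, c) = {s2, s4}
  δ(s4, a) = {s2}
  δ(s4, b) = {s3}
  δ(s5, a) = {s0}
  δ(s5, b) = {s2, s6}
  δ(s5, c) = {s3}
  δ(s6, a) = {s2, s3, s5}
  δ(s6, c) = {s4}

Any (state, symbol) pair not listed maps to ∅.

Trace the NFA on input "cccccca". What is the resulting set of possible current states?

{s2, s3, s4, s5}

Start in {s0}.
Read 'c': s0→{s0, s4, s6}; now {s0, s4, s6}.
Read 'c': s0→{s0, s4, s6}, s4→∅, s6→{s4}; now {s0, s4, s6}.
Read 'c': s0→{s0, s4, s6}, s4→∅, s6→{s4}; now {s0, s4, s6}.
Read 'c': s0→{s0, s4, s6}, s4→∅, s6→{s4}; now {s0, s4, s6}.
Read 'c': s0→{s0, s4, s6}, s4→∅, s6→{s4}; now {s0, s4, s6}.
Read 'c': s0→{s0, s4, s6}, s4→∅, s6→{s4}; now {s0, s4, s6}.
Read 'a': s0→{s3, s4}, s4→{s2}, s6→{s2, s3, s5}; now {s2, s3, s4, s5}.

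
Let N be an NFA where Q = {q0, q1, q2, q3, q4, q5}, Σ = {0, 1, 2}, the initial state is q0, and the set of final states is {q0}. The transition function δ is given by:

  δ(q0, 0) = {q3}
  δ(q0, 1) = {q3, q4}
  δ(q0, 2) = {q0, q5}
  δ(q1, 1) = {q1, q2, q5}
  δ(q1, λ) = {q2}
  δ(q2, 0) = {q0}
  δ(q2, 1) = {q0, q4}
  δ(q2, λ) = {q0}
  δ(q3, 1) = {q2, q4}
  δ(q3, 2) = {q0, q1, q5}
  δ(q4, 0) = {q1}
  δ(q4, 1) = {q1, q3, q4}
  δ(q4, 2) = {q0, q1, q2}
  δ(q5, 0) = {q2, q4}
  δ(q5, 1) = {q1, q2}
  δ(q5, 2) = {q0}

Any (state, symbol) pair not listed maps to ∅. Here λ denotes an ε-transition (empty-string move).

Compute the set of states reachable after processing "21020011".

{q0, q1, q2, q3, q4, q5}

Start in {q0}.
Read '2': {q0} → {q0, q5}.
Read '1': {q0, q5} → {q0, q1, q2, q3, q4}.
Read '0': {q0, q1, q2, q3, q4} → {q0, q1, q2, q3}.
Read '2': {q0, q1, q2, q3} → {q0, q1, q2, q5}.
Read '0': {q0, q1, q2, q5} → {q0, q2, q3, q4}.
Read '0': {q0, q2, q3, q4} → {q0, q1, q2, q3}.
Read '1': {q0, q1, q2, q3} → {q0, q1, q2, q3, q4, q5}.
Read '1': {q0, q1, q2, q3, q4, q5} → {q0, q1, q2, q3, q4, q5}.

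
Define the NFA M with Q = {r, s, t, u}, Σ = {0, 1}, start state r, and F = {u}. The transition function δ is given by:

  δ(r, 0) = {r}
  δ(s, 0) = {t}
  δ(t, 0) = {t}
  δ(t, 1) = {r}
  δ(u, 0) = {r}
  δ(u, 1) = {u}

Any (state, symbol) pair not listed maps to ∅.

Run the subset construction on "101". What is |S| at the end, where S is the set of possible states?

0

Start in {r}.
Read '1': {r} → ∅.
The set is empty and remains empty for the remaining 2 symbols.
That set has 0 states.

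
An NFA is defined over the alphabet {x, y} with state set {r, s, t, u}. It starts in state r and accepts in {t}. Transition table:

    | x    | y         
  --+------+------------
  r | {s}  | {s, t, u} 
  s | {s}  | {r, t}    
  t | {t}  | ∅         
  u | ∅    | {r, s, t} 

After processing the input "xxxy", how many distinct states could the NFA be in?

Start in {r}.
Read 'x': {r} → {s}.
Read 'x': {s} → {s}.
Read 'x': {s} → {s}.
Read 'y': {s} → {r, t}.
That set has 2 states.

2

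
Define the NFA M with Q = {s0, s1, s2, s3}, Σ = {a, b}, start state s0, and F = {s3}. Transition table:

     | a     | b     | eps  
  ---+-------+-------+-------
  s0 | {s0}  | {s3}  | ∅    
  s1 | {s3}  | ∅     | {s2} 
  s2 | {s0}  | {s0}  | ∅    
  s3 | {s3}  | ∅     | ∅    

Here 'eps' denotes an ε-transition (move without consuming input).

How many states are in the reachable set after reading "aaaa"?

1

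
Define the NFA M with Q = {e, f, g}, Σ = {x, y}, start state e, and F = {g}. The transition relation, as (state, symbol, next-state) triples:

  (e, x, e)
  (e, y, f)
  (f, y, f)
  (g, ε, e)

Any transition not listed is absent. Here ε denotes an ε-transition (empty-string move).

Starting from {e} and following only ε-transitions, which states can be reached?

{e}

Begin with {e}.
No ε-moves leave this set, so the closure equals the set itself.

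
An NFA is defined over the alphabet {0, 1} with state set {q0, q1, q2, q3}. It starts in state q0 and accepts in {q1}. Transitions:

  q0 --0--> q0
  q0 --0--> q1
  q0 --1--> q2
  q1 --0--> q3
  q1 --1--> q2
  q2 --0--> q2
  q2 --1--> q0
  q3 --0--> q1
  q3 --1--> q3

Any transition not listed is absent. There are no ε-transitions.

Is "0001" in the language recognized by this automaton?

No

Start in {q0}.
Read '0': q0→{q0, q1}; now {q0, q1}.
Read '0': q0→{q0, q1}, q1→{q3}; now {q0, q1, q3}.
Read '0': q0→{q0, q1}, q1→{q3}, q3→{q1}; now {q0, q1, q3}.
Read '1': q0→{q2}, q1→{q2}, q3→{q3}; now {q2, q3}.
The final set {q2, q3} contains no accepting state.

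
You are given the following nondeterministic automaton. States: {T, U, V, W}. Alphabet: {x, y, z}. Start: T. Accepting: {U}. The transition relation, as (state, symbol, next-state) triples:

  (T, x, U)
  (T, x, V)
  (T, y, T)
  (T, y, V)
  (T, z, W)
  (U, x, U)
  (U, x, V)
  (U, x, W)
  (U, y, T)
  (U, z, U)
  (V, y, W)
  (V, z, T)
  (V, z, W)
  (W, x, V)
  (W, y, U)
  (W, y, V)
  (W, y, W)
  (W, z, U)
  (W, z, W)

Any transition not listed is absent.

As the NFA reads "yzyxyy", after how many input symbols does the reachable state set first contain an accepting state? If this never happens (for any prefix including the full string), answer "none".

3

Start in {T}.
Read 'y': T→{T, V}; now {T, V}.
Read 'z': T→{W}, V→{T, W}; now {T, W}.
Read 'y': T→{T, V}, W→{U, V, W}; now {T, U, V, W}.
None of the earlier sets intersect F, but {T, U, V, W} does.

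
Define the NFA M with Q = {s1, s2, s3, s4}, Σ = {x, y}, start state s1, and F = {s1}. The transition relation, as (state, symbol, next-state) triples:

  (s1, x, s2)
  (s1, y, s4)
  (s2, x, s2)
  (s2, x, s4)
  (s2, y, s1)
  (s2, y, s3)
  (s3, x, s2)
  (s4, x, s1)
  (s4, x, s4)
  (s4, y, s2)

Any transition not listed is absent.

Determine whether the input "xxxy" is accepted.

Yes

Start in {s1}.
Read 'x': s1→{s2}; now {s2}.
Read 'x': s2→{s2, s4}; now {s2, s4}.
Read 'x': s2→{s2, s4}, s4→{s1, s4}; now {s1, s2, s4}.
Read 'y': s1→{s4}, s2→{s1, s3}, s4→{s2}; now {s1, s2, s3, s4}.
The final set {s1, s2, s3, s4} contains the accepting state s1.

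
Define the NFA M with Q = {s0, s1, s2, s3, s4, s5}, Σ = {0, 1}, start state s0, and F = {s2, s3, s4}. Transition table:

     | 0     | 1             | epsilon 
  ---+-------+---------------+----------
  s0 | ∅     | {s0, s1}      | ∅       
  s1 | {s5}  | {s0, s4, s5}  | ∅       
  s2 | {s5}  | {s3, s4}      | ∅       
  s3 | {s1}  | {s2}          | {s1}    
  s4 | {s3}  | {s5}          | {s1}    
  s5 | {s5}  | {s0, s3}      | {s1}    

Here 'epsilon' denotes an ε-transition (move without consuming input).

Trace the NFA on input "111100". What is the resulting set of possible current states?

{s1, s5}

Start in {s0}.
Read '1': {s0} → {s0, s1}.
Read '1': {s0, s1} → {s0, s1, s4, s5}.
Read '1': {s0, s1, s4, s5} → {s0, s1, s3, s4, s5}.
Read '1': {s0, s1, s3, s4, s5} → {s0, s1, s2, s3, s4, s5}.
Read '0': {s0, s1, s2, s3, s4, s5} → {s1, s3, s5}.
Read '0': {s1, s3, s5} → {s1, s5}.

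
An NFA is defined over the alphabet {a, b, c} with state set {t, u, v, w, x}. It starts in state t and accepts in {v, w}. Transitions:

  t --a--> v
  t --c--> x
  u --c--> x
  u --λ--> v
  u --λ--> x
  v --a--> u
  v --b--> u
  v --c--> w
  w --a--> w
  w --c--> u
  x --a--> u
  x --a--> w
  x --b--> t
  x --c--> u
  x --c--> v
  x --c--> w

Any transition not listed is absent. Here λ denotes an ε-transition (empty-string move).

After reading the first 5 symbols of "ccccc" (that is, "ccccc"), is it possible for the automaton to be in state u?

Start in {t}.
Read 'c': t→{x}; now {x}.
Read 'c': x→{u, v, w}; union {u, v, w}; ε-closure = {u, v, w, x}.
Read 'c': u→{x}, v→{w}, w→{u}, x→{u, v, w}; now {u, v, w, x}.
Read 'c': u→{x}, v→{w}, w→{u}, x→{u, v, w}; now {u, v, w, x}.
Read 'c': u→{x}, v→{w}, w→{u}, x→{u, v, w}; now {u, v, w, x}.
State u is in {u, v, w, x}.

Yes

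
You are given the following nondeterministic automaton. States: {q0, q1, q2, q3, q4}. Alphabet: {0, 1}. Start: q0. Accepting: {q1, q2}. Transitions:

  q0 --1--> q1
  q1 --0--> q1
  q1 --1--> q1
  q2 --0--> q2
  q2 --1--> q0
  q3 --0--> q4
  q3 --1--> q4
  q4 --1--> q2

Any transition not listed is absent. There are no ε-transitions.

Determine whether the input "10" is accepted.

Yes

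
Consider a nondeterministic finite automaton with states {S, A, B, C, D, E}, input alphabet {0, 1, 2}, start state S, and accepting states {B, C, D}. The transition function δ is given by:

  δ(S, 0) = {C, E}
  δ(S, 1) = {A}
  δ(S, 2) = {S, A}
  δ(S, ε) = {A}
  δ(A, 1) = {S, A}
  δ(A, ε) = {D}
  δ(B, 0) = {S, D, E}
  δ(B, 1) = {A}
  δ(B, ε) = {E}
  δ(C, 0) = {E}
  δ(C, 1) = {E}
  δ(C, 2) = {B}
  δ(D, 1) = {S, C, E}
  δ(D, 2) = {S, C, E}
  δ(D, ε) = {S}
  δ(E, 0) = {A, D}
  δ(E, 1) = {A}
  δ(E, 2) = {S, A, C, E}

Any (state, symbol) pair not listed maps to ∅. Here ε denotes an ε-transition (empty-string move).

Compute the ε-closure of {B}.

Begin with {B}.
ε-move B → E; add E.

{B, E}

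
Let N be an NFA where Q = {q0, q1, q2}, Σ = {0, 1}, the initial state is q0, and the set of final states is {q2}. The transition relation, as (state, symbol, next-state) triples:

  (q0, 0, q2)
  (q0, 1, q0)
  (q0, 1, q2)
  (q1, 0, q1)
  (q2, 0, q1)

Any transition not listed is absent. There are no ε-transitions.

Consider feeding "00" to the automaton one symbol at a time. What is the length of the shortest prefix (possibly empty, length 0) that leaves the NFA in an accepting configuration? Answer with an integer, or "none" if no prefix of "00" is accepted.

1

Start in {q0}.
Read '0': q0→{q2}; now {q2}.
None of the earlier sets intersect F, but {q2} does.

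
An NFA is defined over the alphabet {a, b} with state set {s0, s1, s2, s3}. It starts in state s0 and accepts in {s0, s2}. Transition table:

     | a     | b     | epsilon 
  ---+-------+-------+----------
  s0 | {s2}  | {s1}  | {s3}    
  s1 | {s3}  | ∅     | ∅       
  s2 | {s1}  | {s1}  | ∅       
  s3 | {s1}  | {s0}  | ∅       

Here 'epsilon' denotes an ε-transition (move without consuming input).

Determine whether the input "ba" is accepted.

Yes

Start: ε-closure({s0}) = {s0, s3}.
Read 'b': {s0, s3} → {s0, s1, s3}.
Read 'a': {s0, s1, s3} → {s1, s2, s3}.
The final set {s1, s2, s3} contains the accepting state s2.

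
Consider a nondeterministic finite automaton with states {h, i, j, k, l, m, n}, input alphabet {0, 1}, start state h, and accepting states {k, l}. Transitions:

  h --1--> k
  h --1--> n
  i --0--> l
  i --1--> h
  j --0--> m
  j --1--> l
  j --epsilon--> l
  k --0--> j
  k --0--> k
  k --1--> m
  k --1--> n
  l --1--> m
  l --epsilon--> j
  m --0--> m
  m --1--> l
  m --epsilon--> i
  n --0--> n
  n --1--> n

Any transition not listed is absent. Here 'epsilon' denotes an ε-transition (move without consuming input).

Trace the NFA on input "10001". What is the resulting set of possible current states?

{h, i, j, l, m, n}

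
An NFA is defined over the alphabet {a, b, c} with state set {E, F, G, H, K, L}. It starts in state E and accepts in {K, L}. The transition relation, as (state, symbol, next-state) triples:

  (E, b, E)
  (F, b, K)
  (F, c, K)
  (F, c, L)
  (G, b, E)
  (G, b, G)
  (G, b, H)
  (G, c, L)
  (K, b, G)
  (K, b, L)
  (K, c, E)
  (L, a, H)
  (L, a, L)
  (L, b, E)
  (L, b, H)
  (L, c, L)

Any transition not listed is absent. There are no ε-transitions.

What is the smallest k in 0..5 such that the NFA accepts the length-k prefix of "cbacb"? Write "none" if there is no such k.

Start in {E}.
Read 'c': E→∅; now ∅.
The set is empty and remains empty for the remaining 4 symbols.
No reachable set along the way intersects F.

none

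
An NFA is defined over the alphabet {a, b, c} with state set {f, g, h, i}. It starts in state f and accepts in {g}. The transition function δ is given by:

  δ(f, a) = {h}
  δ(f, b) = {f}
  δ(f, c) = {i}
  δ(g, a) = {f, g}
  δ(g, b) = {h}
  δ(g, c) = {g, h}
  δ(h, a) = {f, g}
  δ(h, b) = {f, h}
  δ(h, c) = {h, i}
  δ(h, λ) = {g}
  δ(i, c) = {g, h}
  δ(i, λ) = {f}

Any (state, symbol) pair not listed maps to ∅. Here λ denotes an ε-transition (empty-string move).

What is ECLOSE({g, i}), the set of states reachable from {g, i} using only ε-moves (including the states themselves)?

{f, g, i}

Begin with {g, i}.
ε-move i → f; add f.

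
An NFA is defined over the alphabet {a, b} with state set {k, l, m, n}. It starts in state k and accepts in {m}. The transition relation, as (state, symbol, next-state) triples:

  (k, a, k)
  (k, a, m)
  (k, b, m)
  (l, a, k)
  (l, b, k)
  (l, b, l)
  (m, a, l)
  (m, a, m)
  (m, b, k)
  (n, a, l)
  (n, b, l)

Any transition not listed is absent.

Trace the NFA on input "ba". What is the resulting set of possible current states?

{l, m}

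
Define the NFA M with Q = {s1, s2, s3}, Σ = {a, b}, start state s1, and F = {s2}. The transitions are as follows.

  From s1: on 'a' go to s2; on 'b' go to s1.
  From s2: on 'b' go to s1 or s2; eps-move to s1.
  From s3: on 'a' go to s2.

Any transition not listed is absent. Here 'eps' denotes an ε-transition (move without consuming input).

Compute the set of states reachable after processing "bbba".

{s1, s2}

Start in {s1}.
Read 'b': {s1} → {s1}.
Read 'b': {s1} → {s1}.
Read 'b': {s1} → {s1}.
Read 'a': {s1} → {s1, s2}.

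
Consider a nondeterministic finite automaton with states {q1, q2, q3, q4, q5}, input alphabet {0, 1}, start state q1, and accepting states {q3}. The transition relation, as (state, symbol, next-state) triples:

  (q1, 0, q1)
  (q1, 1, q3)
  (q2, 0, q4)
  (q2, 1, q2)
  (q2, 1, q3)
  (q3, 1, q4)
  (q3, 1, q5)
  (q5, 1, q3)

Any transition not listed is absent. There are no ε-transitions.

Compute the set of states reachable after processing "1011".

Start in {q1}.
Read '1': {q1} → {q3}.
Read '0': {q3} → ∅.
The set is empty and remains empty for the remaining 2 symbols.

∅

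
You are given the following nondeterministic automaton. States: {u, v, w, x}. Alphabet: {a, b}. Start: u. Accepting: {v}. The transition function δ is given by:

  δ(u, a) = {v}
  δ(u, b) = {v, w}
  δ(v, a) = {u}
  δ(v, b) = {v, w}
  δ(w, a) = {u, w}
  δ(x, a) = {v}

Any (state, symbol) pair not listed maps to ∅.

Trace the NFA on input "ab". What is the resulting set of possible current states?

Start in {u}.
Read 'a': u→{v}; now {v}.
Read 'b': v→{v, w}; now {v, w}.

{v, w}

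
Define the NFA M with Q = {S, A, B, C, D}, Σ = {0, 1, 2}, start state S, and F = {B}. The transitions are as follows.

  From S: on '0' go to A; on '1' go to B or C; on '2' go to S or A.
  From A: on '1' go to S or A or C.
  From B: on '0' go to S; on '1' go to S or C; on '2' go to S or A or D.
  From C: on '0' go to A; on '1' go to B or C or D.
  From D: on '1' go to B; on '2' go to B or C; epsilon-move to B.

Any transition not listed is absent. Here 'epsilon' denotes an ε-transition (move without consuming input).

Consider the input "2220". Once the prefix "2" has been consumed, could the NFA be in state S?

Start in {S}.
Read '2': S→{S, A}; now {S, A}.
State S is in {S, A}.

Yes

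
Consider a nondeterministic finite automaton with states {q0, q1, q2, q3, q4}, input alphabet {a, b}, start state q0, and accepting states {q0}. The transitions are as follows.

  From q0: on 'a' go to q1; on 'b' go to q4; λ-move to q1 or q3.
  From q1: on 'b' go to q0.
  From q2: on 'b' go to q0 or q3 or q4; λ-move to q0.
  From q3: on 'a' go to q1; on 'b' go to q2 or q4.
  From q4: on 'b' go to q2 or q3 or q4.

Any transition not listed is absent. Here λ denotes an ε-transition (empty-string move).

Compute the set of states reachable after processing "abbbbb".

Start: ε-closure({q0}) = {q0, q1, q3}.
Read 'a': q0→{q1}, q1→∅, q3→{q1}; now {q1}.
Read 'b': q1→{q0}; union {q0}; ε-closure = {q0, q1, q3}.
Read 'b': q0→{q4}, q1→{q0}, q3→{q2, q4}; union {q0, q2, q4}; ε-closure = {q0, q1, q2, q3, q4}.
Read 'b': q0→{q4}, q1→{q0}, q2→{q0, q3, q4}, q3→{q2, q4}, q4→{q2, q3, q4}; union {q0, q2, q3, q4}; ε-closure = {q0, q1, q2, q3, q4}.
Read 'b': q0→{q4}, q1→{q0}, q2→{q0, q3, q4}, q3→{q2, q4}, q4→{q2, q3, q4}; union {q0, q2, q3, q4}; ε-closure = {q0, q1, q2, q3, q4}.
Read 'b': q0→{q4}, q1→{q0}, q2→{q0, q3, q4}, q3→{q2, q4}, q4→{q2, q3, q4}; union {q0, q2, q3, q4}; ε-closure = {q0, q1, q2, q3, q4}.

{q0, q1, q2, q3, q4}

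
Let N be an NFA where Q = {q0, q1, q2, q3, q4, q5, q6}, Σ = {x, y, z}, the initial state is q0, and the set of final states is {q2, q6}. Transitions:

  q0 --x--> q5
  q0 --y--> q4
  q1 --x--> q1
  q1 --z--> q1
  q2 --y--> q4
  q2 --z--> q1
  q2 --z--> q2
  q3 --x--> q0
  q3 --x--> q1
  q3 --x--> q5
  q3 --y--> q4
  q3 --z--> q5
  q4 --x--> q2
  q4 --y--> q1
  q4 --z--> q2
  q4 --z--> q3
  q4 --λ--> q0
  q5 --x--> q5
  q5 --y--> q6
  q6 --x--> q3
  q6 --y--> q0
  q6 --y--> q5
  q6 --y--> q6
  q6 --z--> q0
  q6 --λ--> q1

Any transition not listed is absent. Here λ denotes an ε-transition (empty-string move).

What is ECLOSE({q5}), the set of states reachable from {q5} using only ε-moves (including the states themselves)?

{q5}

Begin with {q5}.
No ε-moves leave this set, so the closure equals the set itself.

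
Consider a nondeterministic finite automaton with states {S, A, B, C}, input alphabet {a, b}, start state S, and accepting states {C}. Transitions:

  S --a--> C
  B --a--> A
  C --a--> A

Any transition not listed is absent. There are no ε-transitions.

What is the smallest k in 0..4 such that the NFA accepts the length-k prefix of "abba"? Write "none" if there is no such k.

1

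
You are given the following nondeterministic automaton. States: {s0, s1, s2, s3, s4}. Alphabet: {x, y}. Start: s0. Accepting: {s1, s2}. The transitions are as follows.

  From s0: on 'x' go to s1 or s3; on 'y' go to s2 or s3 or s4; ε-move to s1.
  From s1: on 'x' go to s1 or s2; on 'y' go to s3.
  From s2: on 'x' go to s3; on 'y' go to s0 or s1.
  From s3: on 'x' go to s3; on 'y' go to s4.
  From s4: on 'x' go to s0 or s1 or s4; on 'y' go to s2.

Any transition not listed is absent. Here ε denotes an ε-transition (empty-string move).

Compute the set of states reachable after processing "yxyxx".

Start: ε-closure({s0}) = {s0, s1}.
Read 'y': {s0, s1} → {s2, s3, s4}.
Read 'x': {s2, s3, s4} → {s0, s1, s3, s4}.
Read 'y': {s0, s1, s3, s4} → {s2, s3, s4}.
Read 'x': {s2, s3, s4} → {s0, s1, s3, s4}.
Read 'x': {s0, s1, s3, s4} → {s0, s1, s2, s3, s4}.

{s0, s1, s2, s3, s4}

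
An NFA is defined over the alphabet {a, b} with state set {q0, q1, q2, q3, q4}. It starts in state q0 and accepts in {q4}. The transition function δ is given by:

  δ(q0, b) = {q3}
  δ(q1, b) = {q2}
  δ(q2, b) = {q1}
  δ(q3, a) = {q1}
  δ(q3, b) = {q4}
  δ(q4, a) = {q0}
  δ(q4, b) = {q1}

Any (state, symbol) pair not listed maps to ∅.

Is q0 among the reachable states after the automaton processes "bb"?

Start in {q0}.
Read 'b': q0→{q3}; now {q3}.
Read 'b': q3→{q4}; now {q4}.
State q0 is not in {q4}.

No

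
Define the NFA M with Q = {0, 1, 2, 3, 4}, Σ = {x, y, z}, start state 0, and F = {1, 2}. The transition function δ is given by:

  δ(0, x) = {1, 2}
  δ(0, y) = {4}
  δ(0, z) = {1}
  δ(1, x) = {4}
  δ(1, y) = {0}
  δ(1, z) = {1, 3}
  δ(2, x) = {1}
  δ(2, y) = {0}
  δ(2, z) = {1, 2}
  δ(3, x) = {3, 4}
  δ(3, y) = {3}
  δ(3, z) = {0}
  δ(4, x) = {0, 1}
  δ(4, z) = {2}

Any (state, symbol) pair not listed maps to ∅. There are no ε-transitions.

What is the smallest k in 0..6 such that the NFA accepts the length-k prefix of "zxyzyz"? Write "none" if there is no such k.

1

Start in {0}.
Read 'z': 0→{1}; now {1}.
None of the earlier sets intersect F, but {1} does.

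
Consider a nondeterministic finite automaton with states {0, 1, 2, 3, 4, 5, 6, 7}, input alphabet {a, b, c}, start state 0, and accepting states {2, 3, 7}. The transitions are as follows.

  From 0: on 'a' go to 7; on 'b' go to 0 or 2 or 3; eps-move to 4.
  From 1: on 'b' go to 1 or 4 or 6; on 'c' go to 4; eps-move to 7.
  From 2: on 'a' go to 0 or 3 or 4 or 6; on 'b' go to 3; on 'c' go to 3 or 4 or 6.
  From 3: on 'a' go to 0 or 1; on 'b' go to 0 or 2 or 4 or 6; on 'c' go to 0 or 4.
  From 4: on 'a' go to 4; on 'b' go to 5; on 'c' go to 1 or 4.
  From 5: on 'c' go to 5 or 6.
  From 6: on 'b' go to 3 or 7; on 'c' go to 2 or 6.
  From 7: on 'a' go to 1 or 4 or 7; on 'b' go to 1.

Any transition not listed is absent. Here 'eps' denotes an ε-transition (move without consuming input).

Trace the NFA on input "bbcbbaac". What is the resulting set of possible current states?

Start: ε-closure({0}) = {0, 4}.
Read 'b': {0, 4} → {0, 2, 3, 4, 5}.
Read 'b': {0, 2, 3, 4, 5} → {0, 2, 3, 4, 5, 6}.
Read 'c': {0, 2, 3, 4, 5, 6} → {0, 1, 2, 3, 4, 5, 6, 7}.
Read 'b': {0, 1, 2, 3, 4, 5, 6, 7} → {0, 1, 2, 3, 4, 5, 6, 7}.
Read 'b': {0, 1, 2, 3, 4, 5, 6, 7} → {0, 1, 2, 3, 4, 5, 6, 7}.
Read 'a': {0, 1, 2, 3, 4, 5, 6, 7} → {0, 1, 3, 4, 6, 7}.
Read 'a': {0, 1, 3, 4, 6, 7} → {0, 1, 4, 7}.
Read 'c': {0, 1, 4, 7} → {1, 4, 7}.

{1, 4, 7}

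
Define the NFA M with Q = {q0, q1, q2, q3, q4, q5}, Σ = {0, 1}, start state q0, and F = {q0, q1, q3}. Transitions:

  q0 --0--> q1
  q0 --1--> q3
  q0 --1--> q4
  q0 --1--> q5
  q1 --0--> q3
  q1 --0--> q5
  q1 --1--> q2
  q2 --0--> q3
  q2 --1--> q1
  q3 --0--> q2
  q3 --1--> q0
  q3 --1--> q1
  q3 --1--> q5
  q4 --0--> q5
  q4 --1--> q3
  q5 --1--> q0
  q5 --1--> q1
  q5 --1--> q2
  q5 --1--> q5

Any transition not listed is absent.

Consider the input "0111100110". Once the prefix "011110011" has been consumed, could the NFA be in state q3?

Start in {q0}.
Read '0': q0→{q1}; now {q1}.
Read '1': q1→{q2}; now {q2}.
Read '1': q2→{q1}; now {q1}.
Read '1': q1→{q2}; now {q2}.
Read '1': q2→{q1}; now {q1}.
Read '0': q1→{q3, q5}; now {q3, q5}.
Read '0': q3→{q2}, q5→∅; now {q2}.
Read '1': q2→{q1}; now {q1}.
Read '1': q1→{q2}; now {q2}.
State q3 is not in {q2}.

No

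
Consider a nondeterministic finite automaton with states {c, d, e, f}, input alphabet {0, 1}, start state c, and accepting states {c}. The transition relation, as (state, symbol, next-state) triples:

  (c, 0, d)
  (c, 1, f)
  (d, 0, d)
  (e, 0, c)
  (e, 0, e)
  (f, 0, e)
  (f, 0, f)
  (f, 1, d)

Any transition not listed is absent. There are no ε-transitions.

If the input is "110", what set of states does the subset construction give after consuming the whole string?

{d}

Start in {c}.
Read '1': c→{f}; now {f}.
Read '1': f→{d}; now {d}.
Read '0': d→{d}; now {d}.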